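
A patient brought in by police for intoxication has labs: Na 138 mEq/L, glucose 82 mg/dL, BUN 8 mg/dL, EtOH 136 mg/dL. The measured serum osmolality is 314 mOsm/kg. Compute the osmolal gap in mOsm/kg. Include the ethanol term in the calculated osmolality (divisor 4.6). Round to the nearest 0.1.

1.0 mOsm/kg

Calculated osmolality = 2·Na + glucose/18 + BUN/2.8 + ethanol/4.6
= 2·138 + 82/18 + 8/2.8 + 136/4.6
= 276 + 4.56 + 2.86 + 29.57
= 312.99 mOsm/kg ≈ 313.0 mOsm/kg
Osmolar gap = measured − calculated = 314 − 313.0 = 1.0 mOsm/kg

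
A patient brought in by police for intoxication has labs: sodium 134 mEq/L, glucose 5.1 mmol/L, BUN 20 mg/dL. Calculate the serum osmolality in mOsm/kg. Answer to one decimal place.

280.2 mOsm/kg

Calculated osmolality = 2·Na + glucose + BUN/2.8
= 2·134 + 5.1 + 20/2.8
= 268 + 5.10 + 7.14
= 280.24 mOsm/kg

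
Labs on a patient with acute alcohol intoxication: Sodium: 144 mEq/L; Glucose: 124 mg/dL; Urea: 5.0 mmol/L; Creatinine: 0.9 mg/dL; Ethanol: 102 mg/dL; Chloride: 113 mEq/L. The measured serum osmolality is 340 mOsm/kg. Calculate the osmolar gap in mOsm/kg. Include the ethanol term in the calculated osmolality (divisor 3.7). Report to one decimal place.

Calculated osmolality = 2·Na + glucose/18 + urea + ethanol/3.7
= 2·144 + 124/18 + 5 + 102/3.7
= 288 + 6.89 + 5 + 27.57
= 327.46 mOsm/kg ≈ 327.5 mOsm/kg
Osmolar gap = measured − calculated = 340 − 327.5 = 12.5 mOsm/kg

12.5 mOsm/kg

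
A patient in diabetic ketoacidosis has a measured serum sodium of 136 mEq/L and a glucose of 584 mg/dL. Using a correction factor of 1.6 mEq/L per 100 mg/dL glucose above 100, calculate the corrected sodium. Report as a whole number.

Corrected Na = measured Na + 1.6 · (glucose − 100)/100
= 136 + 1.6 · (584 − 100)/100
= 136 + 7.7
= 143.7 mEq/L

144 mEq/L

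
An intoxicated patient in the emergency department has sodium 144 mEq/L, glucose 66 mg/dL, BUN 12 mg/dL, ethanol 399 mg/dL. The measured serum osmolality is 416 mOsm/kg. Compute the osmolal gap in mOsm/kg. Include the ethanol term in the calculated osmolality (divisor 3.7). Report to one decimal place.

Calculated osmolality = 2·Na + glucose/18 + BUN/2.8 + ethanol/3.7
= 2·144 + 66/18 + 12/2.8 + 399/3.7
= 288 + 3.67 + 4.29 + 107.84
= 403.8 mOsm/kg ≈ 403.8 mOsm/kg
Osmolar gap = measured − calculated = 416 − 403.8 = 12.2 mOsm/kg

12.2 mOsm/kg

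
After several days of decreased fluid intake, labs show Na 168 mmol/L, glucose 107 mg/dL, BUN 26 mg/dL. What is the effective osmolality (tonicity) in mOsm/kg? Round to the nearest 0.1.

341.9 mOsm/kg

Effective osmolality excludes urea (freely permeant across cell membranes):
2·Na + glucose/18
= 2·168 + 107/18
= 336 + 5.94
= 341.94 mOsm/kg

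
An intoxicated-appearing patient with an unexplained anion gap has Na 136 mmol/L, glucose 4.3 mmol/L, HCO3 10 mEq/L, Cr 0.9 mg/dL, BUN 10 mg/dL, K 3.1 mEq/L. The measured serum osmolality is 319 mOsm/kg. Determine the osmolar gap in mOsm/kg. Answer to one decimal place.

Calculated osmolality = 2·Na + glucose + BUN/2.8
= 2·136 + 4.3 + 10/2.8
= 272 + 4.30 + 3.57
= 279.87 mOsm/kg ≈ 279.9 mOsm/kg
Osmolar gap = measured − calculated = 319 − 279.9 = 39.1 mOsm/kg

39.1 mOsm/kg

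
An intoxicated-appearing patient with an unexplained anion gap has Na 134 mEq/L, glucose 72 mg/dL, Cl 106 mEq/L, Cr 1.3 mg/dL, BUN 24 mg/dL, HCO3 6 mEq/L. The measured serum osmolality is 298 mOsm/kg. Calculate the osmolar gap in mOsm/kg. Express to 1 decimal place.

Calculated osmolality = 2·Na + glucose/18 + BUN/2.8
= 2·134 + 72/18 + 24/2.8
= 268 + 4 + 8.57
= 280.57 mOsm/kg ≈ 280.6 mOsm/kg
Osmolar gap = measured − calculated = 298 − 280.6 = 17.4 mOsm/kg

17.4 mOsm/kg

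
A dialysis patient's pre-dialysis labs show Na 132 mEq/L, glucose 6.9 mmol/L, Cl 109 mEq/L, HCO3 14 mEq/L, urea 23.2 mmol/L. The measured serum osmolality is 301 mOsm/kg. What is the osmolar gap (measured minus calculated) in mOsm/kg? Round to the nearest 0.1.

Calculated osmolality = 2·Na + glucose + urea
= 2·132 + 6.9 + 23.2
= 264 + 6.90 + 23.20
= 294.1 mOsm/kg ≈ 294.1 mOsm/kg
Osmolar gap = measured − calculated = 301 − 294.1 = 6.9 mOsm/kg

6.9 mOsm/kg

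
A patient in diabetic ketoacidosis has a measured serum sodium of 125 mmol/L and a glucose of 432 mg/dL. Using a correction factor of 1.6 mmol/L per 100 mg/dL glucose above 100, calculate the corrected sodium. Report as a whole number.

130 mmol/L

Corrected Na = measured Na + 1.6 · (glucose − 100)/100
= 125 + 1.6 · (432 − 100)/100
= 125 + 5.3
= 130.3 mmol/L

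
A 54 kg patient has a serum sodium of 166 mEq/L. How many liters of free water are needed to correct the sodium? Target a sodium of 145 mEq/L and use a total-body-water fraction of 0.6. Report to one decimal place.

4.7 L

TBW = 0.6 · 54 = 32.4 L
Free water deficit = TBW · (Na/145 − 1)
= 32.4 · (166/145 − 1)
= 32.4 · 0.1448
= 4.69 L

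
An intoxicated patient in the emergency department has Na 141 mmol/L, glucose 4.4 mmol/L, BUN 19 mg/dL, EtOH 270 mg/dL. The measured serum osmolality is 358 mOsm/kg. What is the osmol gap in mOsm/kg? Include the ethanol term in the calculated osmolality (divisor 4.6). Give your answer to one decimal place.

Calculated osmolality = 2·Na + glucose + BUN/2.8 + ethanol/4.6
= 2·141 + 4.4 + 19/2.8 + 270/4.6
= 282 + 4.40 + 6.79 + 58.70
= 351.89 mOsm/kg ≈ 351.9 mOsm/kg
Osmolar gap = measured − calculated = 358 − 351.9 = 6.1 mOsm/kg

6.1 mOsm/kg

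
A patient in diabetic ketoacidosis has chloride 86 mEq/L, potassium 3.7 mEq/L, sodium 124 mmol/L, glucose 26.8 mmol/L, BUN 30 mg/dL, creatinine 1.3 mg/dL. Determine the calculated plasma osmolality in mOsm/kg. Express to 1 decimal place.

Calculated osmolality = 2·Na + glucose + BUN/2.8
= 2·124 + 26.8 + 30/2.8
= 248 + 26.80 + 10.71
= 285.51 mOsm/kg

285.5 mOsm/kg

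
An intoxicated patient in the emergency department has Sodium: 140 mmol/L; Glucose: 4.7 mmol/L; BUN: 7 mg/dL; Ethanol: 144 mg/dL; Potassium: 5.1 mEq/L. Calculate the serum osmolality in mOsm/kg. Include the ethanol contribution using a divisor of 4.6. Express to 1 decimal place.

318.5 mOsm/kg

Calculated osmolality = 2·Na + glucose + BUN/2.8 + ethanol/4.6
= 2·140 + 4.7 + 7/2.8 + 144/4.6
= 280 + 4.70 + 2.50 + 31.30
= 318.5 mOsm/kg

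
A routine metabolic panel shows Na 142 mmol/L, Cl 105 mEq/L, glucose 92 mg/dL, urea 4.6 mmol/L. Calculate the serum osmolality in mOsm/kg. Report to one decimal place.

Calculated osmolality = 2·Na + glucose/18 + urea
= 2·142 + 92/18 + 4.6
= 284 + 5.11 + 4.60
= 293.71 mOsm/kg

293.7 mOsm/kg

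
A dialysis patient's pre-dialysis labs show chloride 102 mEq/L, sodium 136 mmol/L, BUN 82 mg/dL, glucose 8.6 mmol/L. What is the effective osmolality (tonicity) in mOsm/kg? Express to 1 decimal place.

Effective osmolality excludes urea (freely permeant across cell membranes):
2·Na + glucose
= 2·136 + 8.6
= 272 + 8.6
= 280.6 mOsm/kg

280.6 mOsm/kg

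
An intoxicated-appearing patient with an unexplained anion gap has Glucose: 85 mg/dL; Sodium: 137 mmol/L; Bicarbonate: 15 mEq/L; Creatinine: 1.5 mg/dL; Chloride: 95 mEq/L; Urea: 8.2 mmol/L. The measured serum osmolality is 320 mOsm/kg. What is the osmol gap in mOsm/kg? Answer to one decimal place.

Calculated osmolality = 2·Na + glucose/18 + urea
= 2·137 + 85/18 + 8.2
= 274 + 4.72 + 8.20
= 286.92 mOsm/kg ≈ 286.9 mOsm/kg
Osmolar gap = measured − calculated = 320 − 286.9 = 33.1 mOsm/kg

33.1 mOsm/kg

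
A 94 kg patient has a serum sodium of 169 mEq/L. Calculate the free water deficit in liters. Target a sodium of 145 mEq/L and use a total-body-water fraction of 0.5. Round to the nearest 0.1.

7.8 L

TBW = 0.5 · 94 = 47 L
Free water deficit = TBW · (Na/145 − 1)
= 47 · (169/145 − 1)
= 47 · 0.1655
= 7.78 L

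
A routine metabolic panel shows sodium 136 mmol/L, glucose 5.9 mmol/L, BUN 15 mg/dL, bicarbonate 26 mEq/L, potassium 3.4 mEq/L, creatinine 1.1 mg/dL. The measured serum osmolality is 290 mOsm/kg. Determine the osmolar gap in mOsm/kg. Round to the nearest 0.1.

6.7 mOsm/kg

Calculated osmolality = 2·Na + glucose + BUN/2.8
= 2·136 + 5.9 + 15/2.8
= 272 + 5.90 + 5.36
= 283.26 mOsm/kg ≈ 283.3 mOsm/kg
Osmolar gap = measured − calculated = 290 − 283.3 = 6.7 mOsm/kg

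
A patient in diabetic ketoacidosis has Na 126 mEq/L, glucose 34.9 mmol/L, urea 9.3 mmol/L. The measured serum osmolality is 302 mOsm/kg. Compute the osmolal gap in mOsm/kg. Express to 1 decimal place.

5.8 mOsm/kg

Calculated osmolality = 2·Na + glucose + urea
= 2·126 + 34.9 + 9.3
= 252 + 34.90 + 9.30
= 296.2 mOsm/kg ≈ 296.2 mOsm/kg
Osmolar gap = measured − calculated = 302 − 296.2 = 5.8 mOsm/kg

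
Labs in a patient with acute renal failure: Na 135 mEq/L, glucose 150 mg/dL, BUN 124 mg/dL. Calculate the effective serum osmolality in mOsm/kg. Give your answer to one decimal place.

Effective osmolality excludes urea (freely permeant across cell membranes):
2·Na + glucose/18
= 2·135 + 150/18
= 270 + 8.33
= 278.33 mOsm/kg

278.3 mOsm/kg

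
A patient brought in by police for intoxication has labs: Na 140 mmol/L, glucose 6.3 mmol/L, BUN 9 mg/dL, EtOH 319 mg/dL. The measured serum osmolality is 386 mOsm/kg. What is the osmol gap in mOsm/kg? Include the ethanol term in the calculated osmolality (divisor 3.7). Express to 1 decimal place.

10.3 mOsm/kg

Calculated osmolality = 2·Na + glucose + BUN/2.8 + ethanol/3.7
= 2·140 + 6.3 + 9/2.8 + 319/3.7
= 280 + 6.30 + 3.21 + 86.22
= 375.73 mOsm/kg ≈ 375.7 mOsm/kg
Osmolar gap = measured − calculated = 386 − 375.7 = 10.3 mOsm/kg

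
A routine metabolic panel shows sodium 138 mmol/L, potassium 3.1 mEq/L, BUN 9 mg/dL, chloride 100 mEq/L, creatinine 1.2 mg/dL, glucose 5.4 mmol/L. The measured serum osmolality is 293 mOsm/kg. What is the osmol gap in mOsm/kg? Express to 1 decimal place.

8.4 mOsm/kg

Calculated osmolality = 2·Na + glucose + BUN/2.8
= 2·138 + 5.4 + 9/2.8
= 276 + 5.40 + 3.21
= 284.61 mOsm/kg ≈ 284.6 mOsm/kg
Osmolar gap = measured − calculated = 293 − 284.6 = 8.4 mOsm/kg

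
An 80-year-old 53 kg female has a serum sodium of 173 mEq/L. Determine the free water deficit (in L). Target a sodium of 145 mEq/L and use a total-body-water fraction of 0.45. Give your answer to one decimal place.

TBW = 0.45 · 53 = 23.85 L
Free water deficit = TBW · (Na/145 − 1)
= 23.85 · (173/145 − 1)
= 23.85 · 0.1931
= 4.61 L

4.6 L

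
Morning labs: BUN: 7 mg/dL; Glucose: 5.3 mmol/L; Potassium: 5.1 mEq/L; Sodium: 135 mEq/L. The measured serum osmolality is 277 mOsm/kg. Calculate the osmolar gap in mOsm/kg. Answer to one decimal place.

-0.8 mOsm/kg

Calculated osmolality = 2·Na + glucose + BUN/2.8
= 2·135 + 5.3 + 7/2.8
= 270 + 5.30 + 2.50
= 277.8 mOsm/kg ≈ 277.8 mOsm/kg
Osmolar gap = measured − calculated = 277 − 277.8 = -0.8 mOsm/kg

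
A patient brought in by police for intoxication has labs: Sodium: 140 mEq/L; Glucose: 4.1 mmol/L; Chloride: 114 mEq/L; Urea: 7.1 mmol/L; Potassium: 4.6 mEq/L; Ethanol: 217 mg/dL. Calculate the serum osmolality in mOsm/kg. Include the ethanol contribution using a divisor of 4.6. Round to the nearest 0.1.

338.4 mOsm/kg

Calculated osmolality = 2·Na + glucose + urea + ethanol/4.6
= 2·140 + 4.1 + 7.1 + 217/4.6
= 280 + 4.10 + 7.10 + 47.17
= 338.37 mOsm/kg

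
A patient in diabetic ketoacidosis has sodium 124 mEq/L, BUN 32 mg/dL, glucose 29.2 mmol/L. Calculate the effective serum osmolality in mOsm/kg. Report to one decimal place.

Effective osmolality excludes urea (freely permeant across cell membranes):
2·Na + glucose
= 2·124 + 29.2
= 248 + 29.2
= 277.2 mOsm/kg

277.2 mOsm/kg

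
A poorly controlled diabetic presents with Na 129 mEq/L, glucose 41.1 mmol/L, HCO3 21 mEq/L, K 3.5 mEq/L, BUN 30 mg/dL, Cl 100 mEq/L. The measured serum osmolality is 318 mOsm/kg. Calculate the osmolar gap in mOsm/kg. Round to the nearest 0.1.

8.2 mOsm/kg

Calculated osmolality = 2·Na + glucose + BUN/2.8
= 2·129 + 41.1 + 30/2.8
= 258 + 41.10 + 10.71
= 309.81 mOsm/kg ≈ 309.8 mOsm/kg
Osmolar gap = measured − calculated = 318 − 309.8 = 8.2 mOsm/kg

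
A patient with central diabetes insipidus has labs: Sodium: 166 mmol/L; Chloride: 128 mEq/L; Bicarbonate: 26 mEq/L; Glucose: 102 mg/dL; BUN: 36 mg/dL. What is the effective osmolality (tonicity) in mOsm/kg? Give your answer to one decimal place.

Effective osmolality excludes urea (freely permeant across cell membranes):
2·Na + glucose/18
= 2·166 + 102/18
= 332 + 5.67
= 337.67 mOsm/kg

337.7 mOsm/kg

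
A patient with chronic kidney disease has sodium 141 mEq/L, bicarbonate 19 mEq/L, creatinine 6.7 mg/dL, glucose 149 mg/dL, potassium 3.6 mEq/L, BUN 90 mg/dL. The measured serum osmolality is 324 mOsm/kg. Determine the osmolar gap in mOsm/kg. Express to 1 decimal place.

Calculated osmolality = 2·Na + glucose/18 + BUN/2.8
= 2·141 + 149/18 + 90/2.8
= 282 + 8.28 + 32.14
= 322.42 mOsm/kg ≈ 322.4 mOsm/kg
Osmolar gap = measured − calculated = 324 − 322.4 = 1.6 mOsm/kg

1.6 mOsm/kg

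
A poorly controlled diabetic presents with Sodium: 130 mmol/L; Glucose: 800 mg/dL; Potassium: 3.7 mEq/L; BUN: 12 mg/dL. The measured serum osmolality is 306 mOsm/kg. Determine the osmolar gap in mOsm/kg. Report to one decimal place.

Calculated osmolality = 2·Na + glucose/18 + BUN/2.8
= 2·130 + 800/18 + 12/2.8
= 260 + 44.44 + 4.29
= 308.73 mOsm/kg ≈ 308.7 mOsm/kg
Osmolar gap = measured − calculated = 306 − 308.7 = -2.7 mOsm/kg

-2.7 mOsm/kg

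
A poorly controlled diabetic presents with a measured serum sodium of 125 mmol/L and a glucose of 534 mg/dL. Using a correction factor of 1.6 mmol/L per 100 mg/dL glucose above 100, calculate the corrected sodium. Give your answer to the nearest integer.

Corrected Na = measured Na + 1.6 · (glucose − 100)/100
= 125 + 1.6 · (534 − 100)/100
= 125 + 6.9
= 131.9 mmol/L

132 mmol/L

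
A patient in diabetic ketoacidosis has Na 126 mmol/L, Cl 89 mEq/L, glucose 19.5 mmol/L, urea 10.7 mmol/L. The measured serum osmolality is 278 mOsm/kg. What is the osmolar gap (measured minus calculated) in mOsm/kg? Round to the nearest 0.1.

-4.2 mOsm/kg

Calculated osmolality = 2·Na + glucose + urea
= 2·126 + 19.5 + 10.7
= 252 + 19.50 + 10.70
= 282.2 mOsm/kg ≈ 282.2 mOsm/kg
Osmolar gap = measured − calculated = 278 − 282.2 = -4.2 mOsm/kg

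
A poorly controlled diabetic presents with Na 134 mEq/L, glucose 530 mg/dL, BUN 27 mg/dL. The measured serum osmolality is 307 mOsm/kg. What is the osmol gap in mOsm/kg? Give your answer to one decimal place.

-0.1 mOsm/kg

Calculated osmolality = 2·Na + glucose/18 + BUN/2.8
= 2·134 + 530/18 + 27/2.8
= 268 + 29.44 + 9.64
= 307.08 mOsm/kg ≈ 307.1 mOsm/kg
Osmolar gap = measured − calculated = 307 − 307.1 = -0.1 mOsm/kg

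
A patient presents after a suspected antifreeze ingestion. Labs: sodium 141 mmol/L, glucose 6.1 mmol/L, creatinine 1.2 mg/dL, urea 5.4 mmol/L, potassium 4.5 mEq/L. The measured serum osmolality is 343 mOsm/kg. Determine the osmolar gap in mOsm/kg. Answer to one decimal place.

Calculated osmolality = 2·Na + glucose + urea
= 2·141 + 6.1 + 5.4
= 282 + 6.10 + 5.40
= 293.5 mOsm/kg ≈ 293.5 mOsm/kg
Osmolar gap = measured − calculated = 343 − 293.5 = 49.5 mOsm/kg

49.5 mOsm/kg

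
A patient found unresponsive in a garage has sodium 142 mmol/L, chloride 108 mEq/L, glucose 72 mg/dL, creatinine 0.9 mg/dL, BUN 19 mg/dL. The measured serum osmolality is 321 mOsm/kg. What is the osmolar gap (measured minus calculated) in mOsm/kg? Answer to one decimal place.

Calculated osmolality = 2·Na + glucose/18 + BUN/2.8
= 2·142 + 72/18 + 19/2.8
= 284 + 4 + 6.79
= 294.79 mOsm/kg ≈ 294.8 mOsm/kg
Osmolar gap = measured − calculated = 321 − 294.8 = 26.2 mOsm/kg

26.2 mOsm/kg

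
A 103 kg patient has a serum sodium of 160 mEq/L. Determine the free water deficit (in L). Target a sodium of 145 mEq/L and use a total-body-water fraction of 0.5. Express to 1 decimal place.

5.3 L

TBW = 0.5 · 103 = 51.5 L
Free water deficit = TBW · (Na/145 − 1)
= 51.5 · (160/145 − 1)
= 51.5 · 0.1034
= 5.33 L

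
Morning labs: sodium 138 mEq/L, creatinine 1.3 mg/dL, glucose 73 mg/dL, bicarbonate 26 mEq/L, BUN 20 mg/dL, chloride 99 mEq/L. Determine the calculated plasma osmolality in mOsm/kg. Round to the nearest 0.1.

Calculated osmolality = 2·Na + glucose/18 + BUN/2.8
= 2·138 + 73/18 + 20/2.8
= 276 + 4.06 + 7.14
= 287.2 mOsm/kg

287.2 mOsm/kg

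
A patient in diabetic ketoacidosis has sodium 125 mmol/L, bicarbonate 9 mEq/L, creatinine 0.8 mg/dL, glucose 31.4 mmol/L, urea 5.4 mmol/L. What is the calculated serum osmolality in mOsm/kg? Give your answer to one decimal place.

Calculated osmolality = 2·Na + glucose + urea
= 2·125 + 31.4 + 5.4
= 250 + 31.40 + 5.40
= 286.8 mOsm/kg

286.8 mOsm/kg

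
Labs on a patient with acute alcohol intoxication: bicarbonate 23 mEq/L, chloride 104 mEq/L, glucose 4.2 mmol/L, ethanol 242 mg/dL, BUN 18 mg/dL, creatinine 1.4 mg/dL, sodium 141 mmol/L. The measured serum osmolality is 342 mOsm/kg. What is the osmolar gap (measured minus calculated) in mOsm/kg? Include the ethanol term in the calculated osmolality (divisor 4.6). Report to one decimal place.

-3.2 mOsm/kg

Calculated osmolality = 2·Na + glucose + BUN/2.8 + ethanol/4.6
= 2·141 + 4.2 + 18/2.8 + 242/4.6
= 282 + 4.20 + 6.43 + 52.61
= 345.24 mOsm/kg ≈ 345.2 mOsm/kg
Osmolar gap = measured − calculated = 342 − 345.2 = -3.2 mOsm/kg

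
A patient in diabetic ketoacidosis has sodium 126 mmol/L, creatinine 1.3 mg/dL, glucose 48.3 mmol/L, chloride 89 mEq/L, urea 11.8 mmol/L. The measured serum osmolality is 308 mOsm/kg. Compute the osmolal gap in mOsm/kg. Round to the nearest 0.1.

-4.1 mOsm/kg

Calculated osmolality = 2·Na + glucose + urea
= 2·126 + 48.3 + 11.8
= 252 + 48.30 + 11.80
= 312.1 mOsm/kg ≈ 312.1 mOsm/kg
Osmolar gap = measured − calculated = 308 − 312.1 = -4.1 mOsm/kg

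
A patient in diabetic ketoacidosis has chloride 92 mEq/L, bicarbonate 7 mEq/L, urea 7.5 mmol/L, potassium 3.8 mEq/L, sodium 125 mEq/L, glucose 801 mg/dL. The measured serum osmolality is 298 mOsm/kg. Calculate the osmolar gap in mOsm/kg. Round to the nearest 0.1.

Calculated osmolality = 2·Na + glucose/18 + urea
= 2·125 + 801/18 + 7.5
= 250 + 44.50 + 7.50
= 302 mOsm/kg ≈ 302.0 mOsm/kg
Osmolar gap = measured − calculated = 298 − 302.0 = -4.0 mOsm/kg

-4.0 mOsm/kg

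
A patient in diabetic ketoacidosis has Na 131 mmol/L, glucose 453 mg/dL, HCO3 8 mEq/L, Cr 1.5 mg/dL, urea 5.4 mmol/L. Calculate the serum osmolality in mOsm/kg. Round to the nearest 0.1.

292.6 mOsm/kg

Calculated osmolality = 2·Na + glucose/18 + urea
= 2·131 + 453/18 + 5.4
= 262 + 25.17 + 5.40
= 292.57 mOsm/kg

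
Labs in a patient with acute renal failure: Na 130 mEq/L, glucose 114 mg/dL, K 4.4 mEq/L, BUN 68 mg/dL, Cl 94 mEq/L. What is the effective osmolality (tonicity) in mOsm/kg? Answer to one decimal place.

Effective osmolality excludes urea (freely permeant across cell membranes):
2·Na + glucose/18
= 2·130 + 114/18
= 260 + 6.33
= 266.33 mOsm/kg

266.3 mOsm/kg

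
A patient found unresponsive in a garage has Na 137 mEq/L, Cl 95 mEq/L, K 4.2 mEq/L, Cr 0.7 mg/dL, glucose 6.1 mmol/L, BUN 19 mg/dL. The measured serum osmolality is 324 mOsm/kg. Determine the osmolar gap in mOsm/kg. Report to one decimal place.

37.1 mOsm/kg

Calculated osmolality = 2·Na + glucose + BUN/2.8
= 2·137 + 6.1 + 19/2.8
= 274 + 6.10 + 6.79
= 286.89 mOsm/kg ≈ 286.9 mOsm/kg
Osmolar gap = measured − calculated = 324 − 286.9 = 37.1 mOsm/kg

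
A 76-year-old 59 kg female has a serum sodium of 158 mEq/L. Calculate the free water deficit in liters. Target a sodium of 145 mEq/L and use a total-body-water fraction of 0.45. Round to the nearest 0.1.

TBW = 0.45 · 59 = 26.55 L
Free water deficit = TBW · (Na/145 − 1)
= 26.55 · (158/145 − 1)
= 26.55 · 0.0897
= 2.38 L

2.4 L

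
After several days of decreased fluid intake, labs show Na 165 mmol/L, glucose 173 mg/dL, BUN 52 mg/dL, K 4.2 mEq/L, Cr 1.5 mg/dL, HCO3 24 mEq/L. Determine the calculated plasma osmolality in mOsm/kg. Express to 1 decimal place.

358.2 mOsm/kg

Calculated osmolality = 2·Na + glucose/18 + BUN/2.8
= 2·165 + 173/18 + 52/2.8
= 330 + 9.61 + 18.57
= 358.18 mOsm/kg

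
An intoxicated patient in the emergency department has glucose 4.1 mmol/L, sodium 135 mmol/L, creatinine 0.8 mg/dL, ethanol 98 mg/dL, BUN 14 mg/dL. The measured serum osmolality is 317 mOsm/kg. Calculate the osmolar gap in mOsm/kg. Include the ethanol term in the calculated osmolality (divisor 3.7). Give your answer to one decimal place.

11.4 mOsm/kg

Calculated osmolality = 2·Na + glucose + BUN/2.8 + ethanol/3.7
= 2·135 + 4.1 + 14/2.8 + 98/3.7
= 270 + 4.10 + 5 + 26.49
= 305.59 mOsm/kg ≈ 305.6 mOsm/kg
Osmolar gap = measured − calculated = 317 − 305.6 = 11.4 mOsm/kg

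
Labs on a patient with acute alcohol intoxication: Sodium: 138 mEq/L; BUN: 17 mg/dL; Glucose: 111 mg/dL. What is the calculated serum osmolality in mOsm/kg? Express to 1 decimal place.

288.2 mOsm/kg

Calculated osmolality = 2·Na + glucose/18 + BUN/2.8
= 2·138 + 111/18 + 17/2.8
= 276 + 6.17 + 6.07
= 288.24 mOsm/kg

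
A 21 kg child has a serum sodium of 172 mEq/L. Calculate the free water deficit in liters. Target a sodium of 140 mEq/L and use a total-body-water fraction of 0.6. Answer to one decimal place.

TBW = 0.6 · 21 = 12.6 L
Free water deficit = TBW · (Na/140 − 1)
= 12.6 · (172/140 − 1)
= 12.6 · 0.2286
= 2.88 L

2.9 L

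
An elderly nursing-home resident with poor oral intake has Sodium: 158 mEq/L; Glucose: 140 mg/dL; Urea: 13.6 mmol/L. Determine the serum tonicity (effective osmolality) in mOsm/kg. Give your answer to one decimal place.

323.8 mOsm/kg

Effective osmolality excludes urea (freely permeant across cell membranes):
2·Na + glucose/18
= 2·158 + 140/18
= 316 + 7.78
= 323.78 mOsm/kg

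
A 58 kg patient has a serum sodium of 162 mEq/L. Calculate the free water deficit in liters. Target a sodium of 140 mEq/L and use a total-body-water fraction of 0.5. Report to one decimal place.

4.6 L

TBW = 0.5 · 58 = 29 L
Free water deficit = TBW · (Na/140 − 1)
= 29 · (162/140 − 1)
= 29 · 0.1571
= 4.56 L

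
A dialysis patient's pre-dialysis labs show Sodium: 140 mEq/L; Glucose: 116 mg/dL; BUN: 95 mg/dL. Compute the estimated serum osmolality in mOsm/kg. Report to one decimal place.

Calculated osmolality = 2·Na + glucose/18 + BUN/2.8
= 2·140 + 116/18 + 95/2.8
= 280 + 6.44 + 33.93
= 320.37 mOsm/kg

320.4 mOsm/kg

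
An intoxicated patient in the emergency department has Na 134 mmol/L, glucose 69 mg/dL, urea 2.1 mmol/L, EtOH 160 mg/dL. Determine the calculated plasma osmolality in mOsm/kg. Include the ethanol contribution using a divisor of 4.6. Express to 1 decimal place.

308.7 mOsm/kg

Calculated osmolality = 2·Na + glucose/18 + urea + ethanol/4.6
= 2·134 + 69/18 + 2.1 + 160/4.6
= 268 + 3.83 + 2.10 + 34.78
= 308.71 mOsm/kg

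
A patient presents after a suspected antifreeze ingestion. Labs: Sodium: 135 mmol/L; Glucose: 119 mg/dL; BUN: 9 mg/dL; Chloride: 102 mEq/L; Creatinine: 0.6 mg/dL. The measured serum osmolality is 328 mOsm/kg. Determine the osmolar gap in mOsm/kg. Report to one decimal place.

48.2 mOsm/kg

Calculated osmolality = 2·Na + glucose/18 + BUN/2.8
= 2·135 + 119/18 + 9/2.8
= 270 + 6.61 + 3.21
= 279.82 mOsm/kg ≈ 279.8 mOsm/kg
Osmolar gap = measured − calculated = 328 − 279.8 = 48.2 mOsm/kg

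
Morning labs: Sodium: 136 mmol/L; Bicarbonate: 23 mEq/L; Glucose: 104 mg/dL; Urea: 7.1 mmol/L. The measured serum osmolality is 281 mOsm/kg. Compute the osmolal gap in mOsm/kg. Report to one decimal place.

-3.9 mOsm/kg

Calculated osmolality = 2·Na + glucose/18 + urea
= 2·136 + 104/18 + 7.1
= 272 + 5.78 + 7.10
= 284.88 mOsm/kg ≈ 284.9 mOsm/kg
Osmolar gap = measured − calculated = 281 − 284.9 = -3.9 mOsm/kg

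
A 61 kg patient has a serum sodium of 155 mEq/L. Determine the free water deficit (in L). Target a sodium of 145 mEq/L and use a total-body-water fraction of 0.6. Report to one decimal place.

TBW = 0.6 · 61 = 36.6 L
Free water deficit = TBW · (Na/145 − 1)
= 36.6 · (155/145 − 1)
= 36.6 · 0.069
= 2.53 L

2.5 L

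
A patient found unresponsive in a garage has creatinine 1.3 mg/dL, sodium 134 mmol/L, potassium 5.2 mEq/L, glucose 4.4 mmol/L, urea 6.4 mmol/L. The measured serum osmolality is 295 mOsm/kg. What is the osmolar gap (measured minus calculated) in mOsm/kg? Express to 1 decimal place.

Calculated osmolality = 2·Na + glucose + urea
= 2·134 + 4.4 + 6.4
= 268 + 4.40 + 6.40
= 278.8 mOsm/kg ≈ 278.8 mOsm/kg
Osmolar gap = measured − calculated = 295 − 278.8 = 16.2 mOsm/kg

16.2 mOsm/kg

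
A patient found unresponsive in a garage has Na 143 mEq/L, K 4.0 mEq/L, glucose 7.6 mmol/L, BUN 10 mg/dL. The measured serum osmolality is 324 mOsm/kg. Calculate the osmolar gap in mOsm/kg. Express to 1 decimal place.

26.8 mOsm/kg

Calculated osmolality = 2·Na + glucose + BUN/2.8
= 2·143 + 7.6 + 10/2.8
= 286 + 7.60 + 3.57
= 297.17 mOsm/kg ≈ 297.2 mOsm/kg
Osmolar gap = measured − calculated = 324 − 297.2 = 26.8 mOsm/kg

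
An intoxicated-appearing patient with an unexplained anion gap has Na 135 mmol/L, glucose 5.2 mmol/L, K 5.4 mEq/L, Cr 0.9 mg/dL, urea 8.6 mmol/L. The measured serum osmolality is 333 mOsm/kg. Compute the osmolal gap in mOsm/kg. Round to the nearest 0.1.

49.2 mOsm/kg

Calculated osmolality = 2·Na + glucose + urea
= 2·135 + 5.2 + 8.6
= 270 + 5.20 + 8.60
= 283.8 mOsm/kg ≈ 283.8 mOsm/kg
Osmolar gap = measured − calculated = 333 − 283.8 = 49.2 mOsm/kg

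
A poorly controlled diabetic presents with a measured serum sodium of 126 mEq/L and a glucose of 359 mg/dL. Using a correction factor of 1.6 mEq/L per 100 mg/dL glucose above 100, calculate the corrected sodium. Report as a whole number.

Corrected Na = measured Na + 1.6 · (glucose − 100)/100
= 126 + 1.6 · (359 − 100)/100
= 126 + 4.1
= 130.1 mEq/L

130 mEq/L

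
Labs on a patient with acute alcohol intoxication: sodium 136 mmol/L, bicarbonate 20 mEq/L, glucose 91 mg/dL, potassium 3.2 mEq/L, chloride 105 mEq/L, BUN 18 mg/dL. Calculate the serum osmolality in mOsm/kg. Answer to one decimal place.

283.5 mOsm/kg

Calculated osmolality = 2·Na + glucose/18 + BUN/2.8
= 2·136 + 91/18 + 18/2.8
= 272 + 5.06 + 6.43
= 283.49 mOsm/kg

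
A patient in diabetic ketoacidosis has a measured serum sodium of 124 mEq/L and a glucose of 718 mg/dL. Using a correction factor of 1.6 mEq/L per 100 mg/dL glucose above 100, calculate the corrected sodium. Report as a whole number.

134 mEq/L

Corrected Na = measured Na + 1.6 · (glucose − 100)/100
= 124 + 1.6 · (718 − 100)/100
= 124 + 9.9
= 133.9 mEq/L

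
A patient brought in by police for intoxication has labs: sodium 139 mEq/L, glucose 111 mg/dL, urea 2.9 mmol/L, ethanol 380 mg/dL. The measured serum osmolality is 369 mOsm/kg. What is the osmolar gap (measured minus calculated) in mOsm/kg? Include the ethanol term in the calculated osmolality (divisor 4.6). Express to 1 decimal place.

Calculated osmolality = 2·Na + glucose/18 + urea + ethanol/4.6
= 2·139 + 111/18 + 2.9 + 380/4.6
= 278 + 6.17 + 2.90 + 82.61
= 369.68 mOsm/kg ≈ 369.7 mOsm/kg
Osmolar gap = measured − calculated = 369 − 369.7 = -0.7 mOsm/kg

-0.7 mOsm/kg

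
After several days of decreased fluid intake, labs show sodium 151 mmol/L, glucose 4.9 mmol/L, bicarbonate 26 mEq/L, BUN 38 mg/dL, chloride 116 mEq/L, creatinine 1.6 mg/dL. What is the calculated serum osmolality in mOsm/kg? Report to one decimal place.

320.5 mOsm/kg

Calculated osmolality = 2·Na + glucose + BUN/2.8
= 2·151 + 4.9 + 38/2.8
= 302 + 4.90 + 13.57
= 320.47 mOsm/kg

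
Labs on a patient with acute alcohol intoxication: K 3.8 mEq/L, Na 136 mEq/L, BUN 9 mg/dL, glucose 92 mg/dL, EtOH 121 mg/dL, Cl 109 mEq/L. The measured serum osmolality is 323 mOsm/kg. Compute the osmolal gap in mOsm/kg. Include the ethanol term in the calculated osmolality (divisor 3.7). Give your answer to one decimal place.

10.0 mOsm/kg

Calculated osmolality = 2·Na + glucose/18 + BUN/2.8 + ethanol/3.7
= 2·136 + 92/18 + 9/2.8 + 121/3.7
= 272 + 5.11 + 3.21 + 32.70
= 313.02 mOsm/kg ≈ 313.0 mOsm/kg
Osmolar gap = measured − calculated = 323 − 313.0 = 10.0 mOsm/kg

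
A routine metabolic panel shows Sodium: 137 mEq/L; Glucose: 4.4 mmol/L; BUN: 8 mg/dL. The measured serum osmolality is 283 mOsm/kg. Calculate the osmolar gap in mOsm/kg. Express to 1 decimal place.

1.7 mOsm/kg

Calculated osmolality = 2·Na + glucose + BUN/2.8
= 2·137 + 4.4 + 8/2.8
= 274 + 4.40 + 2.86
= 281.26 mOsm/kg ≈ 281.3 mOsm/kg
Osmolar gap = measured − calculated = 283 − 281.3 = 1.7 mOsm/kg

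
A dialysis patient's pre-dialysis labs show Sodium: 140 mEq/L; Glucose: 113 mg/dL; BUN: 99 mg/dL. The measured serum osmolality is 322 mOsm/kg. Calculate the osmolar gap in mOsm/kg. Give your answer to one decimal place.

0.4 mOsm/kg

Calculated osmolality = 2·Na + glucose/18 + BUN/2.8
= 2·140 + 113/18 + 99/2.8
= 280 + 6.28 + 35.36
= 321.64 mOsm/kg ≈ 321.6 mOsm/kg
Osmolar gap = measured − calculated = 322 − 321.6 = 0.4 mOsm/kg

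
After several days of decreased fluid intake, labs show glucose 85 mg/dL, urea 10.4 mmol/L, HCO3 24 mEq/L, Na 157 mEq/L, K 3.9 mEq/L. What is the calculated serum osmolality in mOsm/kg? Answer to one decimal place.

Calculated osmolality = 2·Na + glucose/18 + urea
= 2·157 + 85/18 + 10.4
= 314 + 4.72 + 10.40
= 329.12 mOsm/kg

329.1 mOsm/kg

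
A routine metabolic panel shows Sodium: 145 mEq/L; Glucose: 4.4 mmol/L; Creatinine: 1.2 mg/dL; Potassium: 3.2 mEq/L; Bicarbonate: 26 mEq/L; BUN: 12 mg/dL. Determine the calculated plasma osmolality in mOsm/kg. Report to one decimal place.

298.7 mOsm/kg

Calculated osmolality = 2·Na + glucose + BUN/2.8
= 2·145 + 4.4 + 12/2.8
= 290 + 4.40 + 4.29
= 298.69 mOsm/kg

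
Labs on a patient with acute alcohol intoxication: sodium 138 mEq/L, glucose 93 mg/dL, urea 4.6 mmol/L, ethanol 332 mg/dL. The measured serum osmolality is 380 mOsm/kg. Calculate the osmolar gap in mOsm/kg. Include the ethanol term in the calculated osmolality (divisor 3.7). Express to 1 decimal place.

Calculated osmolality = 2·Na + glucose/18 + urea + ethanol/3.7
= 2·138 + 93/18 + 4.6 + 332/3.7
= 276 + 5.17 + 4.60 + 89.73
= 375.5 mOsm/kg ≈ 375.5 mOsm/kg
Osmolar gap = measured − calculated = 380 − 375.5 = 4.5 mOsm/kg

4.5 mOsm/kg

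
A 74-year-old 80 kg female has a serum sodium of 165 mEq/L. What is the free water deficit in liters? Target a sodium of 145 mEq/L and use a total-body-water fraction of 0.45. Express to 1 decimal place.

TBW = 0.45 · 80 = 36 L
Free water deficit = TBW · (Na/145 − 1)
= 36 · (165/145 − 1)
= 36 · 0.1379
= 4.96 L

5.0 L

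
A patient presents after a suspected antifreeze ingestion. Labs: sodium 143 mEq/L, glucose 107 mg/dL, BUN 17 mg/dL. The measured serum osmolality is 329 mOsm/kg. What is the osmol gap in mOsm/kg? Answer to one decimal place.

31.0 mOsm/kg

Calculated osmolality = 2·Na + glucose/18 + BUN/2.8
= 2·143 + 107/18 + 17/2.8
= 286 + 5.94 + 6.07
= 298.01 mOsm/kg ≈ 298.0 mOsm/kg
Osmolar gap = measured − calculated = 329 − 298.0 = 31.0 mOsm/kg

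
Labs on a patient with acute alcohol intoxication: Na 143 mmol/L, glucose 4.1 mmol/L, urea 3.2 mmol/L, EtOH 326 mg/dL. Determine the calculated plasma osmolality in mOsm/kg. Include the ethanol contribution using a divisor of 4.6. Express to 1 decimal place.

364.2 mOsm/kg

Calculated osmolality = 2·Na + glucose + urea + ethanol/4.6
= 2·143 + 4.1 + 3.2 + 326/4.6
= 286 + 4.10 + 3.20 + 70.87
= 364.17 mOsm/kg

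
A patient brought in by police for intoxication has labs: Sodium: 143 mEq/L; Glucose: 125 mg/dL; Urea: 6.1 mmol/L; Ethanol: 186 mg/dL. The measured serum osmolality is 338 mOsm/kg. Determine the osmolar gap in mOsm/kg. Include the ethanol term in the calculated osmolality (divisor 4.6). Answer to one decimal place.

-1.5 mOsm/kg

Calculated osmolality = 2·Na + glucose/18 + urea + ethanol/4.6
= 2·143 + 125/18 + 6.1 + 186/4.6
= 286 + 6.94 + 6.10 + 40.43
= 339.47 mOsm/kg ≈ 339.5 mOsm/kg
Osmolar gap = measured − calculated = 338 − 339.5 = -1.5 mOsm/kg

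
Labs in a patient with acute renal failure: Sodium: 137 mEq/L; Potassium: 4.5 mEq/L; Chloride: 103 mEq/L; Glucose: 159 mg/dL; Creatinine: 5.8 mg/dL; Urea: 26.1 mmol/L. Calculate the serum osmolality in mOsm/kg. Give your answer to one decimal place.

308.9 mOsm/kg

Calculated osmolality = 2·Na + glucose/18 + urea
= 2·137 + 159/18 + 26.1
= 274 + 8.83 + 26.10
= 308.93 mOsm/kg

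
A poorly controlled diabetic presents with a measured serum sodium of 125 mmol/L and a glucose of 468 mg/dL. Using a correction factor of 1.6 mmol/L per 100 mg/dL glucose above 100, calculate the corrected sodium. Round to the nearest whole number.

131 mmol/L

Corrected Na = measured Na + 1.6 · (glucose − 100)/100
= 125 + 1.6 · (468 − 100)/100
= 125 + 5.9
= 130.9 mmol/L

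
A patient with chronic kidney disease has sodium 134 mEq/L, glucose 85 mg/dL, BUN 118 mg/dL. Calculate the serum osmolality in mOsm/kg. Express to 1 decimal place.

314.9 mOsm/kg

Calculated osmolality = 2·Na + glucose/18 + BUN/2.8
= 2·134 + 85/18 + 118/2.8
= 268 + 4.72 + 42.14
= 314.86 mOsm/kg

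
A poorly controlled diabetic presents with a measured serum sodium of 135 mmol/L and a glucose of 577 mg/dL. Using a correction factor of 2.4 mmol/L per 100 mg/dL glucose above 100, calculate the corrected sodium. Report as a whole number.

146 mmol/L

Corrected Na = measured Na + 2.4 · (glucose − 100)/100
= 135 + 2.4 · (577 − 100)/100
= 135 + 11.4
= 146.4 mmol/L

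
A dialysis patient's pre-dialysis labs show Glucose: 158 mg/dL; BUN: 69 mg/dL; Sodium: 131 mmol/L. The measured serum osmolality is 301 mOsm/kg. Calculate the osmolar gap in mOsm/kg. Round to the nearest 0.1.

Calculated osmolality = 2·Na + glucose/18 + BUN/2.8
= 2·131 + 158/18 + 69/2.8
= 262 + 8.78 + 24.64
= 295.42 mOsm/kg ≈ 295.4 mOsm/kg
Osmolar gap = measured − calculated = 301 − 295.4 = 5.6 mOsm/kg

5.6 mOsm/kg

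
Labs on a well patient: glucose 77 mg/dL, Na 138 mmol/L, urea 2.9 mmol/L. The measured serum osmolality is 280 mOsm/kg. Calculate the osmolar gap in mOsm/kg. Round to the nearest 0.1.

-3.2 mOsm/kg

Calculated osmolality = 2·Na + glucose/18 + urea
= 2·138 + 77/18 + 2.9
= 276 + 4.28 + 2.90
= 283.18 mOsm/kg ≈ 283.2 mOsm/kg
Osmolar gap = measured − calculated = 280 − 283.2 = -3.2 mOsm/kg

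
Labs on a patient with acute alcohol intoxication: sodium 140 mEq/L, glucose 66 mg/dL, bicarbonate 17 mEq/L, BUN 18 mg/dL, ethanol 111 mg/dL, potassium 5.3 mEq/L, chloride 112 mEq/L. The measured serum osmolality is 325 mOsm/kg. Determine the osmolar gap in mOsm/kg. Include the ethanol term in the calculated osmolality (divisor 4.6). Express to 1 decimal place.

Calculated osmolality = 2·Na + glucose/18 + BUN/2.8 + ethanol/4.6
= 2·140 + 66/18 + 18/2.8 + 111/4.6
= 280 + 3.67 + 6.43 + 24.13
= 314.23 mOsm/kg ≈ 314.2 mOsm/kg
Osmolar gap = measured − calculated = 325 − 314.2 = 10.8 mOsm/kg

10.8 mOsm/kg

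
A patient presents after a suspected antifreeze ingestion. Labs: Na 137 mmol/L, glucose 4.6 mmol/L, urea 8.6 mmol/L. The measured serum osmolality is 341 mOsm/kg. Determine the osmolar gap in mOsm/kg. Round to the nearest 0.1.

Calculated osmolality = 2·Na + glucose + urea
= 2·137 + 4.6 + 8.6
= 274 + 4.60 + 8.60
= 287.2 mOsm/kg ≈ 287.2 mOsm/kg
Osmolar gap = measured − calculated = 341 − 287.2 = 53.8 mOsm/kg

53.8 mOsm/kg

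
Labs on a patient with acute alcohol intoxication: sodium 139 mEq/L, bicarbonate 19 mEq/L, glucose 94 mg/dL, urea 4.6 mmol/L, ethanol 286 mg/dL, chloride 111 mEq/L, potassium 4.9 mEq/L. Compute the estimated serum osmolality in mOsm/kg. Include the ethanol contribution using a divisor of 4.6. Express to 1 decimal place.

350.0 mOsm/kg

Calculated osmolality = 2·Na + glucose/18 + urea + ethanol/4.6
= 2·139 + 94/18 + 4.6 + 286/4.6
= 278 + 5.22 + 4.60 + 62.17
= 349.99 mOsm/kg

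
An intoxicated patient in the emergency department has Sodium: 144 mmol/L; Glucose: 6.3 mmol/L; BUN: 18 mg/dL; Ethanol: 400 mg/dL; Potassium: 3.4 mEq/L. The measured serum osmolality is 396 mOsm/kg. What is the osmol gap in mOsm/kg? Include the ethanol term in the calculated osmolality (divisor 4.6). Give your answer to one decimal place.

Calculated osmolality = 2·Na + glucose + BUN/2.8 + ethanol/4.6
= 2·144 + 6.3 + 18/2.8 + 400/4.6
= 288 + 6.30 + 6.43 + 86.96
= 387.69 mOsm/kg ≈ 387.7 mOsm/kg
Osmolar gap = measured − calculated = 396 − 387.7 = 8.3 mOsm/kg

8.3 mOsm/kg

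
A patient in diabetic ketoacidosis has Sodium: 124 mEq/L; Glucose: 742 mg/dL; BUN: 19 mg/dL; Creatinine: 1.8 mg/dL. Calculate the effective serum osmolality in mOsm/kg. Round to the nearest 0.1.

Effective osmolality excludes urea (freely permeant across cell membranes):
2·Na + glucose/18
= 2·124 + 742/18
= 248 + 41.22
= 289.22 mOsm/kg

289.2 mOsm/kg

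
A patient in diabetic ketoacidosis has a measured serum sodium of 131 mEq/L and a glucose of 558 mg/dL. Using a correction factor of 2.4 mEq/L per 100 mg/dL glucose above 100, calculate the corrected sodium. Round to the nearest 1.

142 mEq/L

Corrected Na = measured Na + 2.4 · (glucose − 100)/100
= 131 + 2.4 · (558 − 100)/100
= 131 + 11
= 142 mEq/L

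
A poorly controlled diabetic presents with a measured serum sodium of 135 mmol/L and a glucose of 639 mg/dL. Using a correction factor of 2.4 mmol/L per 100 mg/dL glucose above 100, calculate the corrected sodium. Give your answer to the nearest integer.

Corrected Na = measured Na + 2.4 · (glucose − 100)/100
= 135 + 2.4 · (639 − 100)/100
= 135 + 12.9
= 147.9 mmol/L

148 mmol/L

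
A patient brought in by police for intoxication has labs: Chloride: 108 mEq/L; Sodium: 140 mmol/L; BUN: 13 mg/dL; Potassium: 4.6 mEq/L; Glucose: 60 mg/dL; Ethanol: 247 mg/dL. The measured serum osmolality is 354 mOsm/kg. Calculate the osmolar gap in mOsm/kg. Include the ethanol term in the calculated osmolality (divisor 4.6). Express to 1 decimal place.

12.3 mOsm/kg

Calculated osmolality = 2·Na + glucose/18 + BUN/2.8 + ethanol/4.6
= 2·140 + 60/18 + 13/2.8 + 247/4.6
= 280 + 3.33 + 4.64 + 53.70
= 341.67 mOsm/kg ≈ 341.7 mOsm/kg
Osmolar gap = measured − calculated = 354 − 341.7 = 12.3 mOsm/kg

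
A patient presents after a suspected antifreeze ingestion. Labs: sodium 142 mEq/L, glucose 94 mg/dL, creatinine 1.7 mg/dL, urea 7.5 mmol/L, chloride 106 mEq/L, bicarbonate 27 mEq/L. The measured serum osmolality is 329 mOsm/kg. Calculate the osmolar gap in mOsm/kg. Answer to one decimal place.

Calculated osmolality = 2·Na + glucose/18 + urea
= 2·142 + 94/18 + 7.5
= 284 + 5.22 + 7.50
= 296.72 mOsm/kg ≈ 296.7 mOsm/kg
Osmolar gap = measured − calculated = 329 − 296.7 = 32.3 mOsm/kg

32.3 mOsm/kg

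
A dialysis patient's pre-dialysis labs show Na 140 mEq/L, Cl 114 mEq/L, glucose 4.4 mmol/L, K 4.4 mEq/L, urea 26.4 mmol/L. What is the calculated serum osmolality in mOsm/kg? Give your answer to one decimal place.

310.8 mOsm/kg

Calculated osmolality = 2·Na + glucose + urea
= 2·140 + 4.4 + 26.4
= 280 + 4.40 + 26.40
= 310.8 mOsm/kg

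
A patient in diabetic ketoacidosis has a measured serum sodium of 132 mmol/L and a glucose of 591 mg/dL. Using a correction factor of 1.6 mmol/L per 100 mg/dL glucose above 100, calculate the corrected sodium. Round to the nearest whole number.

Corrected Na = measured Na + 1.6 · (glucose − 100)/100
= 132 + 1.6 · (591 − 100)/100
= 132 + 7.9
= 139.9 mmol/L

140 mmol/L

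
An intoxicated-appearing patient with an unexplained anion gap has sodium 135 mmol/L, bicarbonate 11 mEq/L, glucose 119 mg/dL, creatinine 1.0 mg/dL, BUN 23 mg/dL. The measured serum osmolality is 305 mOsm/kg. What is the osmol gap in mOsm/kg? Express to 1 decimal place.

Calculated osmolality = 2·Na + glucose/18 + BUN/2.8
= 2·135 + 119/18 + 23/2.8
= 270 + 6.61 + 8.21
= 284.82 mOsm/kg ≈ 284.8 mOsm/kg
Osmolar gap = measured − calculated = 305 − 284.8 = 20.2 mOsm/kg

20.2 mOsm/kg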